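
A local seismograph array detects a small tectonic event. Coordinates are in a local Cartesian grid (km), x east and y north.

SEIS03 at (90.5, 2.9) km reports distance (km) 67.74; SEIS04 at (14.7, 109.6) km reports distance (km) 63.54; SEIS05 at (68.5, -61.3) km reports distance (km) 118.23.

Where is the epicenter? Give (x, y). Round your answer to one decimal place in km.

Circle about each station: (x − 90.5)² + (y − 2.9)² = 67.74²; (x − 14.7)² + (y − 109.6)² = 63.54²; (x − 68.5)² + (y + 61.3)² = 118.23².
Subtracting the SEIS03 equation from the SEIS04 and SEIS05 equations removes the quadratic terms:
-151.6 x + 213.4 y = 4580.97
-44.0 x − 128.4 y = -9138.35
Solving the 2×2 system: x ≈ 47.2, y ≈ 55.0 km.

x ≈ 47.2 km, y ≈ 55.0 km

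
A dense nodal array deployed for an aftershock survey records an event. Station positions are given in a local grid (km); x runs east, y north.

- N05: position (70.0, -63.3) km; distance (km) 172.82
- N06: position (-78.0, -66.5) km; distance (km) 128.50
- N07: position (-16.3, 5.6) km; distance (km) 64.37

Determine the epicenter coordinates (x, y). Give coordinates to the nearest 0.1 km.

-51.8 km east, 59.3 km north

Circle about each station: (x − 70.0)² + (y + 63.3)² = 172.82²; (x + 78.0)² + (y + 66.5)² = 128.50²; (x + 16.3)² + (y − 5.6)² = 64.37².
Subtracting the N05 equation from the N06 and N07 equations removes the quadratic terms:
-296.0 x − 6.4 y = 14953.86
-172.6 x + 137.8 y = 17113.42
Solving the 2×2 system: x ≈ -51.8, y ≈ 59.3 km.
Check against N05 (with the unrounded x, y): √((x − 70.0)²+(y + 63.3)²) = 172.82 ≈ 172.82 km. ✓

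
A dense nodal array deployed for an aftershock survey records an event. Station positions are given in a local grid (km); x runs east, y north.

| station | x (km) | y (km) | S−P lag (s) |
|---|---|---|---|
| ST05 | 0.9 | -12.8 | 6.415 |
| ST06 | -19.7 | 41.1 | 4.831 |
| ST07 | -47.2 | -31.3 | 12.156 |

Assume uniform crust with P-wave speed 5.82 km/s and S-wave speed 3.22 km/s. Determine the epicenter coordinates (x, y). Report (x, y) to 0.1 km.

(13.8, 31.6)

Distance from S−P lag: d = Δt · v_P v_S / (v_P − v_S) = Δt · (5.82·3.22)/(5.82−3.22) ≈ 7.2078·Δt.
So d_ST05 = 46.24, d_ST06 = 34.82, d_ST07 = 87.62 km.
Circle about each station: (x − 0.9)² + (y + 12.8)² = 46.24²; (x + 19.7)² + (y − 41.1)² = 34.82²; (x + 47.2)² + (y + 31.3)² = 87.62².
Subtracting pairs of circle equations eliminates x²+y² and gives linear equations (the radical axes):
-41.2 x + 107.8 y = 2838.36
-96.2 x − 37.0 y = -2496.25
Solving the 2×2 system: x ≈ 13.8, y ≈ 31.6 km.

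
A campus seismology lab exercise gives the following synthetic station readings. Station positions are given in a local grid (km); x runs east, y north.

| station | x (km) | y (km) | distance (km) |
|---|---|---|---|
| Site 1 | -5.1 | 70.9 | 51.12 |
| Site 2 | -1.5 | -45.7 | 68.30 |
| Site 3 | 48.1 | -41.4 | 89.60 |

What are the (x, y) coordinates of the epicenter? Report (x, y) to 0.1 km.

Circle about each station: (x + 5.1)² + (y − 70.9)² = 51.12²; (x + 1.5)² + (y + 45.7)² = 68.30²; (x − 48.1)² + (y + 41.4)² = 89.60².
Subtracting the Site 1 equation from the Site 2 and Site 3 equations removes the quadratic terms:
7.2 x − 233.2 y = -5013.72
106.4 x − 224.6 y = -6440.16
Solving the 2×2 system: x ≈ -16.2, y ≈ 21.0 km.

x ≈ -16.2 km, y ≈ 21.0 km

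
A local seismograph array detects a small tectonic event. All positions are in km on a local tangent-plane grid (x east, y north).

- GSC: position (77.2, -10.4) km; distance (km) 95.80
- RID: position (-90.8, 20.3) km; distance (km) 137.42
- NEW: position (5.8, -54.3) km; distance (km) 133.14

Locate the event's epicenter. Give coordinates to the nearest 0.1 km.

(35.0, 75.6)

Circle about each station: (x − 77.2)² + (y + 10.4)² = 95.80²; (x + 90.8)² + (y − 20.3)² = 137.42²; (x − 5.8)² + (y + 54.3)² = 133.14².
Subtracting the GSC equation from the RID and NEW equations removes the quadratic terms:
-336.0 x + 61.4 y = -7117.89
-142.8 x − 87.8 y = -11634.49
Solving the 2×2 system: x ≈ 35.0, y ≈ 75.6 km.
Check against GSC (with the unrounded x, y): √((x − 77.2)²+(y + 10.4)²) = 95.79 ≈ 95.80 km. ✓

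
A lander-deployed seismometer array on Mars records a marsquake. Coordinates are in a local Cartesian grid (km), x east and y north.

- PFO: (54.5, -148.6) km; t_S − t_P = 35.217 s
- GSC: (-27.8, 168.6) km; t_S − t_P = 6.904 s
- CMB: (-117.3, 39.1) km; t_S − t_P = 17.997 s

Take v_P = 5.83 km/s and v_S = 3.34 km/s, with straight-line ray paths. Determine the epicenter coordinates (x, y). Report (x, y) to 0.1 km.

-2.7 km east, 120.8 km north

Distance from S−P lag: d = Δt · v_P v_S / (v_P − v_S) = Δt · (5.83·3.34)/(5.83−3.34) ≈ 7.8202·Δt.
So d_PFO = 275.40, d_GSC = 53.99, d_CMB = 140.74 km.
Circle about each station: (x − 54.5)² + (y + 148.6)² = 275.40²; (x + 27.8)² + (y − 168.6)² = 53.99²; (x + 117.3)² + (y − 39.1)² = 140.74².
Subtracting the PFO equation from the GSC and CMB equations removes the quadratic terms:
-164.6 x + 634.4 y = 77076.83
-343.6 x + 375.4 y = 46273.30
Solving the 2×2 system: x ≈ -2.7, y ≈ 120.8 km.
Check against PFO (with the unrounded x, y): √((x − 54.5)²+(y + 148.6)²) = 275.40 ≈ 275.40 km. ✓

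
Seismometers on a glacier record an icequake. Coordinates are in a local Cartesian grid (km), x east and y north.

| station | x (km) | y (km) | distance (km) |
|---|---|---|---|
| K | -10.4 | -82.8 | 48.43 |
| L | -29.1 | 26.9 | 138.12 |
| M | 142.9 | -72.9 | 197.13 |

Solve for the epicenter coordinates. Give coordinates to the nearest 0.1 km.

Circle about each station: (x + 10.4)² + (y + 82.8)² = 48.43²; (x + 29.1)² + (y − 26.9)² = 138.12²; (x − 142.9)² + (y + 72.9)² = 197.13².
Subtracting pairs of circle equations eliminates x²+y² and gives linear equations (the radical axes):
-37.4 x + 219.4 y = -22125.25
306.6 x + 19.8 y = -17743.95
Solving the 2×2 system: x ≈ -50.8, y ≈ -109.5 km.

-50.8 km east, -109.5 km north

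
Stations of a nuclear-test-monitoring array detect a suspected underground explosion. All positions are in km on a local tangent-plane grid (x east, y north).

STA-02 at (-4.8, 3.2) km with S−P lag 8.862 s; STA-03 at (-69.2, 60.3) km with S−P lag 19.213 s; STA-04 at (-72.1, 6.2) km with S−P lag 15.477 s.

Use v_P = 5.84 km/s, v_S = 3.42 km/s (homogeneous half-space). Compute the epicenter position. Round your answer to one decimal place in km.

40.4 km east, -54.3 km north

Distance from S−P lag: d = Δt · v_P v_S / (v_P − v_S) = Δt · (5.84·3.42)/(5.84−3.42) ≈ 8.2532·Δt.
So d_STA-02 = 73.14, d_STA-03 = 158.57, d_STA-04 = 127.74 km.
Circle about each station: (x + 4.8)² + (y − 3.2)² = 73.14²; (x + 69.2)² + (y − 60.3)² = 158.57²; (x + 72.1)² + (y − 6.2)² = 127.74².
Subtracting pairs of circle equations eliminates x²+y² and gives linear equations (the radical axes):
-128.8 x + 114.2 y = -11403.54
-134.6 x + 6.0 y = -5764.48
Solving the 2×2 system: x ≈ 40.4, y ≈ -54.3 km.
Check against STA-02 (with the unrounded x, y): √((x + 4.8)²+(y − 3.2)²) = 73.13 ≈ 73.14 km. ✓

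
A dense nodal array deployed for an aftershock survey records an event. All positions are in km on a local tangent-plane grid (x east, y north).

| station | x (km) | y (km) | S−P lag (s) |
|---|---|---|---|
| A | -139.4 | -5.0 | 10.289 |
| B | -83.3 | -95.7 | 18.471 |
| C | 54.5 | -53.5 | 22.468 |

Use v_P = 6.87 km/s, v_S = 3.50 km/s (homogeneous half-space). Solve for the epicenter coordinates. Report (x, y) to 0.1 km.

Distance from S−P lag: d = Δt · v_P v_S / (v_P − v_S) = Δt · (6.87·3.50)/(6.87−3.50) ≈ 7.1350·Δt.
So d_A = 73.41, d_B = 131.79, d_C = 160.31 km.
Circle about each station: (x + 139.4)² + (y + 5.0)² = 73.41²; (x + 83.3)² + (y + 95.7)² = 131.79²; (x − 54.5)² + (y + 53.5)² = 160.31².
Subtracting the A equation from the B and C equations removes the quadratic terms:
112.2 x − 181.4 y = -15339.56
387.8 x − 97.0 y = -33935.13
Solving the 2×2 system: x ≈ -78.5, y ≈ 36.0 km.

x ≈ -78.5 km, y ≈ 36.0 km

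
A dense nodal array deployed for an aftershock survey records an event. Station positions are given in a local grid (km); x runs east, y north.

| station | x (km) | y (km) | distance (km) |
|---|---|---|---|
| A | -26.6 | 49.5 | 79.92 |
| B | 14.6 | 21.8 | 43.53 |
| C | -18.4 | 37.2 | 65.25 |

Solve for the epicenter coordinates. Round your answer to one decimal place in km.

(10.1, -21.5)

Circle about each station: (x + 26.6)² + (y − 49.5)² = 79.92²; (x − 14.6)² + (y − 21.8)² = 43.53²; (x + 18.4)² + (y − 37.2)² = 65.25².
Subtracting pairs of circle equations eliminates x²+y² and gives linear equations (the radical axes):
82.4 x − 55.4 y = 2022.94
16.4 x − 24.6 y = 694.23
Solving the 2×2 system: x ≈ 10.1, y ≈ -21.5 km.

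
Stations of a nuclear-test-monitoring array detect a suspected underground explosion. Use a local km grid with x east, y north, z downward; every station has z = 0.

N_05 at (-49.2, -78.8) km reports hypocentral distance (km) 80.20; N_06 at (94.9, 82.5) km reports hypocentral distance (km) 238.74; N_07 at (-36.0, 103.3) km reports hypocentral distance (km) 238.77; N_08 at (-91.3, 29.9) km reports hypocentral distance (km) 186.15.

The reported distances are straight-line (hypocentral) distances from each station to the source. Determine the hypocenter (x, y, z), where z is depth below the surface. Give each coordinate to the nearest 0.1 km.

(-5.8, -129.3, 44.7)

Each station gives a sphere (x−x_i)² + (y−y_i)² + z² = d_i² (stations at z=0).
Subtracting the N_05 sphere from N_06 and N_07: z² cancels, leaving linear equations in x and y:
288.2 x + 322.6 y = -43382.57
26.4 x + 364.2 y = -47242.26
Solving: x ≈ -5.802, y ≈ -129.295 km (keep extra digits for the depth step; rounded: -5.8, -129.3).
Then from the N_05 sphere: z² = 80.20² − (x + 49.2)² − (y + 78.8)² with x = -5.802, y = -129.295, so z ≈ 44.709 ≈ 44.7 km.
Check against N_08 (with the unrounded solution): distance 186.15 ≈ 186.15 km. ✓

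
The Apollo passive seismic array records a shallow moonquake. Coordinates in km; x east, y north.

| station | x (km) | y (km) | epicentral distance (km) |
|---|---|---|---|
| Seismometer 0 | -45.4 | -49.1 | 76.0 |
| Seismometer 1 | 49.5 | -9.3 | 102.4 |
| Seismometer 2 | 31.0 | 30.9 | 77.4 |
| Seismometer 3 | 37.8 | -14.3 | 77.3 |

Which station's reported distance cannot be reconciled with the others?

Solve using three stations at a time. Using Seismometer 0, Seismometer 1, Seismometer 2 (subtract circle equations pairwise → linear system) gives (x, y) ≈ (-46.3, 26.9).
Distances from that point to each station vs reported:
  Seismometer 0: calculated 76.0 vs reported 76.0 → residual 0.0 km
  Seismometer 1: calculated 102.4 vs reported 102.4 → residual 0.0 km
  Seismometer 2: calculated 77.4 vs reported 77.4 → residual 0.0 km
  Seismometer 3: calculated 93.6 vs reported 77.3 → residual 16.3 km
Seismometer 0, Seismometer 1, Seismometer 2 are mutually consistent (residuals ≈ 0); Seismometer 3 is off by 16.3 km.

Seismometer 3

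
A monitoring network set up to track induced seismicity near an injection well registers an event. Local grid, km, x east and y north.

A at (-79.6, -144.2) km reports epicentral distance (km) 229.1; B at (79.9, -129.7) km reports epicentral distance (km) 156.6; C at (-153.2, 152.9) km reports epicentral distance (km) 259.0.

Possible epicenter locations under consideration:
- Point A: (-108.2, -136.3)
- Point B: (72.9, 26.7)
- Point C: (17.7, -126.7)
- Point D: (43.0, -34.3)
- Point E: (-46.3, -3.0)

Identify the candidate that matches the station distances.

Point B

For each candidate, compare |candidate − station| to the reported distance:
Point A: residuals A 199.4, B 31.6, C 33.7 → max 199.4 km
Point B: residuals A 0.1, B 0.0, C 0.1 → max 0.1 km
Point C: residuals A 130.2, B 94.3, C 68.7 → max 130.2 km
Point D: residuals A 64.5, B 54.3, C 12.2 → max 64.5 km
Point E: residuals A 84.0, B 22.2, C 70.0 → max 84.0 km
Only Point B has all residuals ≈ 0.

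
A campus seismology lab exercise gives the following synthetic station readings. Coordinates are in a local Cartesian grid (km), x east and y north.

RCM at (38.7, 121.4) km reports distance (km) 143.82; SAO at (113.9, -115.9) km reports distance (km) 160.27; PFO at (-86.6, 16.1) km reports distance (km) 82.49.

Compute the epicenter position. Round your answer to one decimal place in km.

(-9.8, -14.0)

Circle about each station: (x − 38.7)² + (y − 121.4)² = 143.82²; (x − 113.9)² + (y + 115.9)² = 160.27²; (x + 86.6)² + (y − 16.1)² = 82.49².
Subtracting pairs of circle equations eliminates x²+y² and gives linear equations (the radical axes):
150.4 x − 474.6 y = 5168.09
-250.6 x − 210.6 y = 5402.71
Solving the 2×2 system: x ≈ -9.8, y ≈ -14.0 km.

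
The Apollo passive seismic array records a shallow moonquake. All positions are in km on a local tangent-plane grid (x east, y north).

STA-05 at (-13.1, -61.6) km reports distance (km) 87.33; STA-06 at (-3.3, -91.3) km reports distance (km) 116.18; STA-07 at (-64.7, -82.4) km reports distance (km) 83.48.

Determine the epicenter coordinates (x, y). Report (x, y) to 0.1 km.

Circle about each station: (x + 13.1)² + (y + 61.6)² = 87.33²; (x + 3.3)² + (y + 91.3)² = 116.18²; (x + 64.7)² + (y + 82.4)² = 83.48².
Subtracting the STA-05 equation from the STA-06 and STA-07 equations removes the quadratic terms:
19.6 x − 59.4 y = -1490.85
-103.2 x − 41.6 y = 7667.30
Solving the 2×2 system: x ≈ -74.5, y ≈ 0.5 km.

x ≈ -74.5 km, y ≈ 0.5 km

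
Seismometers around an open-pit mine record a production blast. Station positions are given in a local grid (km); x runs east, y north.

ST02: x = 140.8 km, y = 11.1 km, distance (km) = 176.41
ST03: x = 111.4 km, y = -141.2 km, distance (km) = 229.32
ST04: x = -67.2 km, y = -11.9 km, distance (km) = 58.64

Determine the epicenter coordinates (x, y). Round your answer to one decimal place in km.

(-33.8, 36.3)

Circle about each station: (x − 140.8)² + (y − 11.1)² = 176.41²; (x − 111.4)² + (y + 141.2)² = 229.32²; (x + 67.2)² + (y + 11.9)² = 58.64².
Subtracting pairs of circle equations eliminates x²+y² and gives linear equations (the radical axes):
-58.8 x − 304.6 y = -9067.62
-416.0 x − 46.0 y = 12391.44
Solving the 2×2 system: x ≈ -33.8, y ≈ 36.3 km.
Check against ST02 (with the unrounded x, y): √((x − 140.8)²+(y − 11.1)²) = 176.41 ≈ 176.41 km. ✓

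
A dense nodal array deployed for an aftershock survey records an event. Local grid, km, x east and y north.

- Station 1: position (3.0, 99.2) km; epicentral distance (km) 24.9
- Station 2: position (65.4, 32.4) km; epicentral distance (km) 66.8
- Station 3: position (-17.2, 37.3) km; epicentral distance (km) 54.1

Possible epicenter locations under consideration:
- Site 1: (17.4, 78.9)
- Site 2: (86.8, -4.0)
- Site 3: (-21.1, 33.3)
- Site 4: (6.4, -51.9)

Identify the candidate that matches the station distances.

For each candidate, compare |candidate − station| to the reported distance:
Site 1: residuals Station 1 0.0, Station 2 0.0, Station 3 0.0 → max 0.0 km
Site 2: residuals Station 1 108.0, Station 2 24.6, Station 3 57.8 → max 108.0 km
Site 3: residuals Station 1 45.3, Station 2 19.7, Station 3 48.5 → max 48.5 km
Site 4: residuals Station 1 126.2, Station 2 36.1, Station 3 38.2 → max 126.2 km
Only Site 1 has all residuals ≈ 0.

Site 1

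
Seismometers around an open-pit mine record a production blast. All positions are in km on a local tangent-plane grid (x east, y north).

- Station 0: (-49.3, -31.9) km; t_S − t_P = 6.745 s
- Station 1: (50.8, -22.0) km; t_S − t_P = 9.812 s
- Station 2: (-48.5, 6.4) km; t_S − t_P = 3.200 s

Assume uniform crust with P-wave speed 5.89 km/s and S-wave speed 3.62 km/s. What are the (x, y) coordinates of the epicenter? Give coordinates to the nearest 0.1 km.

Distance from S−P lag: d = Δt · v_P v_S / (v_P − v_S) = Δt · (5.89·3.62)/(5.89−3.62) ≈ 9.3929·Δt.
So d_Station 0 = 63.35, d_Station 1 = 92.16, d_Station 2 = 30.06 km.
Circle about each station: (x + 49.3)² + (y + 31.9)² = 63.35²; (x − 50.8)² + (y + 22.0)² = 92.16²; (x + 48.5)² + (y − 6.4)² = 30.06².
Subtracting pairs of circle equations eliminates x²+y² and gives linear equations (the radical axes):
200.2 x + 19.8 y = -4863.70
1.6 x + 76.6 y = 2054.73
Solving the 2×2 system: x ≈ -27.0, y ≈ 27.4 km.
Check against Station 0 (with the unrounded x, y): √((x + 49.3)²+(y + 31.9)²) = 63.34 ≈ 63.35 km. ✓

x ≈ -27.0 km, y ≈ 27.4 km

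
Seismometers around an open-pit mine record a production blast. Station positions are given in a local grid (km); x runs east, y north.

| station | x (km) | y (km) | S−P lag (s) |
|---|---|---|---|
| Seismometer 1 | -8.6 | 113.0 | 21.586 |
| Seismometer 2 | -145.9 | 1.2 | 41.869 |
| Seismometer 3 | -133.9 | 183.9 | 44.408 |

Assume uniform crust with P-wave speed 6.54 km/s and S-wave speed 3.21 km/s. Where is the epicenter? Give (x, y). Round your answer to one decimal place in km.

(113.1, 52.1)

Distance from S−P lag: d = Δt · v_P v_S / (v_P − v_S) = Δt · (6.54·3.21)/(6.54−3.21) ≈ 6.3043·Δt.
So d_Seismometer 1 = 136.09, d_Seismometer 2 = 263.96, d_Seismometer 3 = 279.96 km.
Circle about each station: (x + 8.6)² + (y − 113.0)² = 136.09²; (x + 145.9)² + (y − 1.2)² = 263.96²; (x + 133.9)² + (y − 183.9)² = 279.96².
Subtracting pairs of circle equations eliminates x²+y² and gives linear equations (the radical axes):
-274.6 x − 223.6 y = -42709.10
-250.6 x + 141.8 y = -20951.65
Solving the 2×2 system: x ≈ 113.1, y ≈ 52.1 km.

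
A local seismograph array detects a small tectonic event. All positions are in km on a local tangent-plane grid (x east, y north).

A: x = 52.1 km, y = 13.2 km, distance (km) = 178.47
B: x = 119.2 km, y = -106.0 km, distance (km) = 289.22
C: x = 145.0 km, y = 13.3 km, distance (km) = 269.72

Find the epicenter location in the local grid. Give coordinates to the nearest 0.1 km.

Circle about each station: (x − 52.1)² + (y − 13.2)² = 178.47²; (x − 119.2)² + (y + 106.0)² = 289.22²; (x − 145.0)² + (y − 13.3)² = 269.72².
Subtracting pairs of circle equations eliminates x²+y² and gives linear equations (the radical axes):
134.2 x − 238.4 y = -29240.68
185.8 x + 0.2 y = -22584.10
Solving the 2×2 system: x ≈ -121.6, y ≈ 54.2 km.
Check against A (with the unrounded x, y): √((x − 52.1)²+(y − 13.2)²) = 178.48 ≈ 178.47 km. ✓

-121.6 km east, 54.2 km north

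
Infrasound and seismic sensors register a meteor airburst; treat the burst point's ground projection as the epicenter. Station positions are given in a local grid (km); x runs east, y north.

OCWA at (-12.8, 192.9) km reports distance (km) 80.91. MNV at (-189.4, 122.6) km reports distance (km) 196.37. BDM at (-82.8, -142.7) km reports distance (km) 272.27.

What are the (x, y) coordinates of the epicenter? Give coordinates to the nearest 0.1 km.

(6.8, 114.4)

Circle about each station: (x + 12.8)² + (y − 192.9)² = 80.91²; (x + 189.4)² + (y − 122.6)² = 196.37²; (x + 82.8)² + (y + 142.7)² = 272.27².
Subtracting pairs of circle equations eliminates x²+y² and gives linear equations (the radical axes):
-353.2 x − 140.6 y = -18485.88
-140.0 x − 671.2 y = -77739.64
Solving the 2×2 system: x ≈ 6.8, y ≈ 114.4 km.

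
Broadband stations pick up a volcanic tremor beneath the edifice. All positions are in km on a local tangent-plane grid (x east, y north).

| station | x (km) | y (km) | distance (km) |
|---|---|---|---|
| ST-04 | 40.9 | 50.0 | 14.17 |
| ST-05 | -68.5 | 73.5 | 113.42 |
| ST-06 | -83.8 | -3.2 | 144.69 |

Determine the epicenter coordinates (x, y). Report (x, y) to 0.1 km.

Circle about each station: (x − 40.9)² + (y − 50.0)² = 14.17²; (x + 68.5)² + (y − 73.5)² = 113.42²; (x + 83.8)² + (y + 3.2)² = 144.69².
Subtracting pairs of circle equations eliminates x²+y² and gives linear equations (the radical axes):
-218.8 x + 47.0 y = -6741.62
-249.4 x − 106.4 y = -17874.54
Solving the 2×2 system: x ≈ 44.5, y ≈ 63.7 km.
Check against ST-04 (with the unrounded x, y): √((x − 40.9)²+(y − 50.0)²) = 14.16 ≈ 14.17 km. ✓

44.5 km east, 63.7 km north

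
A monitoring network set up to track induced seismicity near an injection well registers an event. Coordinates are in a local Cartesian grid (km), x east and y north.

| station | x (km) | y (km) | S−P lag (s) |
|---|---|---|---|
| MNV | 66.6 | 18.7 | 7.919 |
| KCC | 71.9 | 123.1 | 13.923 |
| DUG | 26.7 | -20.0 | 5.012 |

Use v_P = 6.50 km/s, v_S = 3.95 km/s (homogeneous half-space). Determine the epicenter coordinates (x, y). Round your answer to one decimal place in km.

x ≈ -12.8 km, y ≈ 11.4 km

Distance from S−P lag: d = Δt · v_P v_S / (v_P − v_S) = Δt · (6.50·3.95)/(6.50−3.95) ≈ 10.0686·Δt.
So d_MNV = 79.73, d_KCC = 140.19, d_DUG = 50.46 km.
Circle about each station: (x − 66.6)² + (y − 18.7)² = 79.73²; (x − 71.9)² + (y − 123.1)² = 140.19²; (x − 26.7)² + (y + 20.0)² = 50.46².
Subtracting the MNV equation from the KCC and DUG equations removes the quadratic terms:
10.6 x + 208.8 y = 2241.61
-79.8 x − 77.4 y = 138.30
Solving the 2×2 system: x ≈ -12.8, y ≈ 11.4 km.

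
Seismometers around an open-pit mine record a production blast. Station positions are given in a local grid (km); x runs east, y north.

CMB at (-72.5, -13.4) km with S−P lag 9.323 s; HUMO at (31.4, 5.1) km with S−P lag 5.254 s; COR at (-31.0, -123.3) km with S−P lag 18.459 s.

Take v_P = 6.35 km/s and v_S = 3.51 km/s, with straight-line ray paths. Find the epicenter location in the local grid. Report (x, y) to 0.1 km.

Distance from S−P lag: d = Δt · v_P v_S / (v_P − v_S) = Δt · (6.35·3.51)/(6.35−3.51) ≈ 7.8481·Δt.
So d_CMB = 73.17, d_HUMO = 41.23, d_COR = 144.87 km.
Circle about each station: (x + 72.5)² + (y + 13.4)² = 73.17²; (x − 31.4)² + (y − 5.1)² = 41.23²; (x + 31.0)² + (y + 123.3)² = 144.87².
Subtracting the CMB equation from the HUMO and COR equations removes the quadratic terms:
207.8 x + 37.0 y = -769.90
83.0 x − 219.8 y = -4905.39
Solving the 2×2 system: x ≈ -7.2, y ≈ 19.6 km.
Check against CMB (with the unrounded x, y): √((x + 72.5)²+(y + 13.4)²) = 73.17 ≈ 73.17 km. ✓

(-7.2, 19.6)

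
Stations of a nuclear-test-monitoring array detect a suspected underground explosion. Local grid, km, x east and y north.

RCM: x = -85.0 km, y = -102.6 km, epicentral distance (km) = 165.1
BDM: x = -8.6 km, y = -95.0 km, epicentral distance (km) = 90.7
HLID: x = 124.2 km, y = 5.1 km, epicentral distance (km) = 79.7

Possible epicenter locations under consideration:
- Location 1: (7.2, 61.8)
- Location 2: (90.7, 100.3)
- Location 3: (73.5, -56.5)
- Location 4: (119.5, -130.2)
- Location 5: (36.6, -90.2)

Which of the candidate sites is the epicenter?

Location 3

For each candidate, compare |candidate − station| to the reported distance:
Location 1: residuals RCM 23.4, BDM 66.9, HLID 50.3 → max 66.9 km
Location 2: residuals RCM 103.3, BDM 128.4, HLID 21.2 → max 128.4 km
Location 3: residuals RCM 0.0, BDM 0.0, HLID 0.1 → max 0.1 km
Location 4: residuals RCM 41.3, BDM 42.1, HLID 55.7 → max 55.7 km
Location 5: residuals RCM 42.9, BDM 45.2, HLID 49.7 → max 49.7 km
Only Location 3 has all residuals ≈ 0.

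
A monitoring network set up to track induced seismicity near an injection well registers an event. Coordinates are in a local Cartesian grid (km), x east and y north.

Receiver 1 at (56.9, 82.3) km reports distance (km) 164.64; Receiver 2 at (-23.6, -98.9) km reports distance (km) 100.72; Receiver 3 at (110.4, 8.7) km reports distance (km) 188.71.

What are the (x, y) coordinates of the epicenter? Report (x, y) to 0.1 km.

Circle about each station: (x − 56.9)² + (y − 82.3)² = 164.64²; (x + 23.6)² + (y + 98.9)² = 100.72²; (x − 110.4)² + (y − 8.7)² = 188.71².
Subtracting pairs of circle equations eliminates x²+y² and gives linear equations (the radical axes):
-161.0 x − 362.4 y = 17289.08
107.0 x − 147.2 y = -6252.18
Solving the 2×2 system: x ≈ -77.0, y ≈ -13.5 km.

(-77.0, -13.5)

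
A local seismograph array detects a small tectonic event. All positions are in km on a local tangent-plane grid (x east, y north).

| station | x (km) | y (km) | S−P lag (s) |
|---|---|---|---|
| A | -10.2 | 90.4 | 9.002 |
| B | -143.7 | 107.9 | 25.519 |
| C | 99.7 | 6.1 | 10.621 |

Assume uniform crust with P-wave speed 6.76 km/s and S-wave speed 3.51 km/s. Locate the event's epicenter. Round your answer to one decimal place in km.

28.8 km east, 37.5 km north

Distance from S−P lag: d = Δt · v_P v_S / (v_P − v_S) = Δt · (6.76·3.51)/(6.76−3.51) ≈ 7.3008·Δt.
So d_A = 65.72, d_B = 186.31, d_C = 77.54 km.
Circle about each station: (x + 10.2)² + (y − 90.4)² = 65.72²; (x + 143.7)² + (y − 107.9)² = 186.31²; (x − 99.7)² + (y − 6.1)² = 77.54².
Subtracting pairs of circle equations eliminates x²+y² and gives linear equations (the radical axes):
-267.0 x + 35.0 y = -6376.40
219.8 x − 168.6 y = 7.77
Solving the 2×2 system: x ≈ 28.8, y ≈ 37.5 km.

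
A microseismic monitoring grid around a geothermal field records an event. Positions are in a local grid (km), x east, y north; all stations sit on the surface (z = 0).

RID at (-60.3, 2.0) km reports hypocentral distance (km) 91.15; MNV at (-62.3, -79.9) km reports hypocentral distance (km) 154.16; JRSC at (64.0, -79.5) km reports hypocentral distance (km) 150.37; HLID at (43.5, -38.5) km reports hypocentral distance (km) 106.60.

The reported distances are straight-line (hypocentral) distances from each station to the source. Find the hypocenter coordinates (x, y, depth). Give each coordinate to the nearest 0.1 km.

x ≈ 5.0 km, y ≈ 53.8 km, depth ≈ 36.9 km

Each station gives a sphere (x−x_i)² + (y−y_i)² + z² = d_i² (stations at z=0).
Subtracting the RID sphere from MNV and JRSC: z² cancels, leaving linear equations in x and y:
-4.0 x − 163.8 y = -8831.77
248.6 x − 163.0 y = -7526.65
Solving: x ≈ 4.996, y ≈ 53.796 km (keep extra digits for the depth step; rounded: 5.0, 53.8).
Then from the RID sphere: z² = 91.15² − (x + 60.3)² − (y − 2.0)² with x = 4.996, y = 53.796, so z ≈ 36.904 ≈ 36.9 km.
Check against HLID (with the unrounded solution): distance 106.60 ≈ 106.60 km. ✓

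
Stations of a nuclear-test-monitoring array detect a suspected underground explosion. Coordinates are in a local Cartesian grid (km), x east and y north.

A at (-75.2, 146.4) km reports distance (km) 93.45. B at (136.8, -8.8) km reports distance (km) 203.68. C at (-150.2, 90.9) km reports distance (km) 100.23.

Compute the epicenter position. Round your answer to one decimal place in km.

Circle about each station: (x + 75.2)² + (y − 146.4)² = 93.45²; (x − 136.8)² + (y + 8.8)² = 203.68²; (x + 150.2)² + (y − 90.9)² = 100.23².
Subtracting pairs of circle equations eliminates x²+y² and gives linear equations (the radical axes):
424.0 x − 310.4 y = -41048.96
-150.0 x − 111.0 y = 2421.70
Solving the 2×2 system: x ≈ -56.7, y ≈ 54.8 km.

(-56.7, 54.8)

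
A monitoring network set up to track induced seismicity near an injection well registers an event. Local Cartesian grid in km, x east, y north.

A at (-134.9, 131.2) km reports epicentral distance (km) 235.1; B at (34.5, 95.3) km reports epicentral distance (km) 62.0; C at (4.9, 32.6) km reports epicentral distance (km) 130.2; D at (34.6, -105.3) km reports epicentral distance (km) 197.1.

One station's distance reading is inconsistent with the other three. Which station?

Solve using three stations at a time. Using A, B, D (subtract circle equations pairwise → linear system) gives (x, y) ≈ (95.0, 82.3).
Distances from that point to each station vs reported:
  A: calculated 235.1 vs reported 235.1 → residual 0.0 km
  B: calculated 61.9 vs reported 62.0 → residual 0.1 km
  C: calculated 102.9 vs reported 130.2 → residual 27.3 km
  D: calculated 197.1 vs reported 197.1 → residual 0.0 km
A, B, D are mutually consistent (residuals ≈ 0); C is off by 27.3 km.

C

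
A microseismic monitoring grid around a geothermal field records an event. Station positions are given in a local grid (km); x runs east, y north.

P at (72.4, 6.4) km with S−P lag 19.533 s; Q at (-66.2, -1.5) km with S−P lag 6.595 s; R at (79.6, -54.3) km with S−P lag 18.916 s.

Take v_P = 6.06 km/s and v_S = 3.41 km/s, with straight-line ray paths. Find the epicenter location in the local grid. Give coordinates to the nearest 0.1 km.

x ≈ -67.9 km, y ≈ -52.9 km

Distance from S−P lag: d = Δt · v_P v_S / (v_P − v_S) = Δt · (6.06·3.41)/(6.06−3.41) ≈ 7.7980·Δt.
So d_P = 152.32, d_Q = 51.43, d_R = 147.51 km.
Circle about each station: (x − 72.4)² + (y − 6.4)² = 152.32²; (x + 66.2)² + (y + 1.5)² = 51.43²; (x − 79.6)² + (y + 54.3)² = 147.51².
Subtracting the P equation from the Q and R equations removes the quadratic terms:
-277.2 x − 15.8 y = 19658.31
14.4 x − 121.4 y = 5444.11
Solving the 2×2 system: x ≈ -67.9, y ≈ -52.9 km.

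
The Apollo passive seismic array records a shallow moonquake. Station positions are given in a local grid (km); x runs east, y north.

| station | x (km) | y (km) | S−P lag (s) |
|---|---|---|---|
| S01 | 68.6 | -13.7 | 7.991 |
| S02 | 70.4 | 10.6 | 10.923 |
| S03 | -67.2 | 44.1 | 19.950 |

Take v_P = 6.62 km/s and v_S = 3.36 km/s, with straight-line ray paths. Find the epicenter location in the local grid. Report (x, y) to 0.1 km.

(29.5, -51.7)

Distance from S−P lag: d = Δt · v_P v_S / (v_P − v_S) = Δt · (6.62·3.36)/(6.62−3.36) ≈ 6.8231·Δt.
So d_S01 = 54.52, d_S02 = 74.53, d_S03 = 136.12 km.
Circle about each station: (x − 68.6)² + (y + 13.7)² = 54.52²; (x − 70.4)² + (y − 10.6)² = 74.53²; (x + 67.2)² + (y − 44.1)² = 136.12².
Subtracting the S01 equation from the S02 and S03 equations removes the quadratic terms:
3.6 x + 48.6 y = -2407.42
-271.6 x + 115.6 y = -13989.22
Solving the 2×2 system: x ≈ 29.5, y ≈ -51.7 km.
Check against S01 (with the unrounded x, y): √((x − 68.6)²+(y + 13.7)²) = 54.54 ≈ 54.52 km. ✓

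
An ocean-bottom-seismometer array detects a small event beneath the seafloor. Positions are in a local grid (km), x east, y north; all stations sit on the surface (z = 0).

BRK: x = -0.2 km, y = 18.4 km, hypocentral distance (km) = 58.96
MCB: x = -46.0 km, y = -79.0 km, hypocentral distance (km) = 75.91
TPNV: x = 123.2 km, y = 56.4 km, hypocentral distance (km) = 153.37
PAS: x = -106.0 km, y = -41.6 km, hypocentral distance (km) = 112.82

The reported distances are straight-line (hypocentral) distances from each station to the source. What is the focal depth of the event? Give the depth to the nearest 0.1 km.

Each station gives a sphere (x−x_i)² + (y−y_i)² + z² = d_i² (stations at z=0).
Subtracting the BRK sphere from MCB and TPNV: z² cancels, leaving linear equations in x and y:
-91.6 x − 194.8 y = 5732.35
246.8 x + 76.0 y = -2025.48
Solving: x ≈ 1.000, y ≈ -29.897 km (keep extra digits for the depth step; rounded: 1.0, -29.9).
Then from the BRK sphere: z² = 58.96² − (x + 0.2)² − (y − 18.4)² with x = 1.000, y = -29.897, so z ≈ 33.797 ≈ 33.8 km.

33.8 km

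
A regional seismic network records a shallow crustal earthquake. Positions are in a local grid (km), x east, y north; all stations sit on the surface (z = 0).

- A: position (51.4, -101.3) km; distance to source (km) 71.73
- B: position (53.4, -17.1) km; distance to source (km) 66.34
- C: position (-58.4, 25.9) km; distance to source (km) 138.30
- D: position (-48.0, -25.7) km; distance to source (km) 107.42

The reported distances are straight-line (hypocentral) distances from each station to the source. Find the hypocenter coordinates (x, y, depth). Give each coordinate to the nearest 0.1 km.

Each station gives a sphere (x−x_i)² + (y−y_i)² + z² = d_i² (stations at z=0).
Subtracting the A sphere from B and C: z² cancels, leaving linear equations in x and y:
4.0 x + 168.4 y = -9015.48
-219.6 x + 254.4 y = -22803.98
Solving: x ≈ 40.703, y ≈ -54.503 km (keep extra digits for the depth step; rounded: 40.7, -54.5).
Then from the A sphere: z² = 71.73² − (x − 51.4)² − (y + 101.3)² with x = 40.703, y = -54.503, so z ≈ 53.299 ≈ 53.3 km.
Check against D (with the unrounded solution): distance 107.42 ≈ 107.42 km. ✓

(40.7, -54.5, 53.3)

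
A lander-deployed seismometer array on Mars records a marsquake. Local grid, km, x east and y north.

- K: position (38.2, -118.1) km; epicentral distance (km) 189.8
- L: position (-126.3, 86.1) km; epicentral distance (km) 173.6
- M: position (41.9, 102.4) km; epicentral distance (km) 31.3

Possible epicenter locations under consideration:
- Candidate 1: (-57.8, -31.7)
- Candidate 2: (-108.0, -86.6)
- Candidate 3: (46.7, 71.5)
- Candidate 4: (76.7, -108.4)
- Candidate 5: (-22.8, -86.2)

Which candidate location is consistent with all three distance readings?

For each candidate, compare |candidate − station| to the reported distance:
Candidate 1: residuals K 60.6, L 37.3, M 135.8 → max 135.8 km
Candidate 2: residuals K 40.2, L 0.1, M 209.9 → max 209.9 km
Candidate 3: residuals K 0.0, L 0.0, M 0.0 → max 0.0 km
Candidate 4: residuals K 150.1, L 107.5, M 182.4 → max 182.4 km
Candidate 5: residuals K 121.0, L 27.4, M 168.1 → max 168.1 km
Only Candidate 3 has all residuals ≈ 0.

Candidate 3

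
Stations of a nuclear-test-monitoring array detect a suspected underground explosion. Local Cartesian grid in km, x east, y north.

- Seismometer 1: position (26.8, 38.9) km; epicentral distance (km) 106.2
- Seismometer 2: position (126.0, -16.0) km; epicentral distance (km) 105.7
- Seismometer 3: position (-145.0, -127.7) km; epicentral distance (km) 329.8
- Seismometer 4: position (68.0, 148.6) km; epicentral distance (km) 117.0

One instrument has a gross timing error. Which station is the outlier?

Seismometer 2

Solve using three stations at a time. Using Seismometer 1, Seismometer 3, Seismometer 4 (subtract circle equations pairwise → linear system) gives (x, y) ≈ (132.2, 50.9).
Distances from that point to each station vs reported:
  Seismometer 1: calculated 106.1 vs reported 106.2 → residual 0.1 km
  Seismometer 2: calculated 67.2 vs reported 105.7 → residual 38.5 km
  Seismometer 3: calculated 329.8 vs reported 329.8 → residual 0.0 km
  Seismometer 4: calculated 116.9 vs reported 117.0 → residual 0.1 km
Seismometer 1, Seismometer 3, Seismometer 4 are mutually consistent (residuals ≈ 0); Seismometer 2 is off by 38.5 km.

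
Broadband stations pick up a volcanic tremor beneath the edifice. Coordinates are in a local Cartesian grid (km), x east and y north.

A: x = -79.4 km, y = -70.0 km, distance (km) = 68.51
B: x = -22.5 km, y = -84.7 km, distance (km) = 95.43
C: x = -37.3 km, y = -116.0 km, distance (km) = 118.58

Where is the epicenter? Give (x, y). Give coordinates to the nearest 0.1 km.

x ≈ -70.3 km, y ≈ -2.1 km

Circle about each station: (x + 79.4)² + (y + 70.0)² = 68.51²; (x + 22.5)² + (y + 84.7)² = 95.43²; (x + 37.3)² + (y + 116.0)² = 118.58².
Subtracting the A equation from the B and C equations removes the quadratic terms:
113.8 x − 29.4 y = -7937.28
84.2 x − 92.0 y = -5724.67
Solving the 2×2 system: x ≈ -70.3, y ≈ -2.1 km.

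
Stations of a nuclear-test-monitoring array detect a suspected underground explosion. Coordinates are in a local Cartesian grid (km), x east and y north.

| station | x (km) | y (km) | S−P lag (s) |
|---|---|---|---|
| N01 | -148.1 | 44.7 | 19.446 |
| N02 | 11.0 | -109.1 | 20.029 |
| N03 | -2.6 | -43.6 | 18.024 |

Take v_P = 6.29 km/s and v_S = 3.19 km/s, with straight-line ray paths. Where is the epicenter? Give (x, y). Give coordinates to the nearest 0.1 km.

Distance from S−P lag: d = Δt · v_P v_S / (v_P − v_S) = Δt · (6.29·3.19)/(6.29−3.19) ≈ 6.4726·Δt.
So d_N01 = 125.87, d_N02 = 129.64, d_N03 = 116.66 km.
Circle about each station: (x + 148.1)² + (y − 44.7)² = 125.87²; (x − 11.0)² + (y + 109.1)² = 129.64²; (x + 2.6)² + (y + 43.6)² = 116.66².
Subtracting the N01 equation from the N02 and N03 equations removes the quadratic terms:
318.2 x − 307.6 y = -12871.16
291.0 x − 176.6 y = -19790.28
Solving the 2×2 system: x ≈ -114.5, y ≈ -76.6 km.
Check against N01 (with the unrounded x, y): √((x + 148.1)²+(y − 44.7)²) = 125.86 ≈ 125.87 km. ✓

x ≈ -114.5 km, y ≈ -76.6 km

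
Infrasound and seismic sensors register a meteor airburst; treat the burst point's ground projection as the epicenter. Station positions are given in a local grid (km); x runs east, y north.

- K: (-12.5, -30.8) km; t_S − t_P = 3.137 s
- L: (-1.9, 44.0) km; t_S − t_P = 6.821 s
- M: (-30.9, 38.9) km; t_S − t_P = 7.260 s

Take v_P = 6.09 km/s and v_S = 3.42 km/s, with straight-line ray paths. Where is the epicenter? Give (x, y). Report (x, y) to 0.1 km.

Distance from S−P lag: d = Δt · v_P v_S / (v_P − v_S) = Δt · (6.09·3.42)/(6.09−3.42) ≈ 7.8007·Δt.
So d_K = 24.47, d_L = 53.21, d_M = 56.63 km.
Circle about each station: (x + 12.5)² + (y + 30.8)² = 24.47²; (x + 1.9)² + (y − 44.0)² = 53.21²; (x + 30.9)² + (y − 38.9)² = 56.63².
Subtracting pairs of circle equations eliminates x²+y² and gives linear equations (the radical axes):
21.2 x + 149.6 y = -1397.80
-36.8 x + 139.4 y = -1245.05
Solving the 2×2 system: x ≈ -1.0, y ≈ -9.2 km.
Check against K (with the unrounded x, y): √((x + 12.5)²+(y + 30.8)²) = 24.46 ≈ 24.47 km. ✓

(-1.0, -9.2)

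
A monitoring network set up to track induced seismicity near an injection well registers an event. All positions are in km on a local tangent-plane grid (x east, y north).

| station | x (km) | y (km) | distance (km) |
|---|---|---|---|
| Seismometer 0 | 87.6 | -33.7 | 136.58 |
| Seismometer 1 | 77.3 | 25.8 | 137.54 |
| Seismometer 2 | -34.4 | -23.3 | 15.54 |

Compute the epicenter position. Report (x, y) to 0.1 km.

Circle about each station: (x − 87.6)² + (y + 33.7)² = 136.58²; (x − 77.3)² + (y − 25.8)² = 137.54²; (x + 34.4)² + (y + 23.3)² = 15.54².
Subtracting the Seismometer 0 equation from the Seismometer 1 and Seismometer 2 equations removes the quadratic terms:
-20.6 x + 119.0 y = -2431.68
-244.0 x + 20.8 y = 11329.40
Solving the 2×2 system: x ≈ -48.9, y ≈ -28.9 km.

-48.9 km east, -28.9 km north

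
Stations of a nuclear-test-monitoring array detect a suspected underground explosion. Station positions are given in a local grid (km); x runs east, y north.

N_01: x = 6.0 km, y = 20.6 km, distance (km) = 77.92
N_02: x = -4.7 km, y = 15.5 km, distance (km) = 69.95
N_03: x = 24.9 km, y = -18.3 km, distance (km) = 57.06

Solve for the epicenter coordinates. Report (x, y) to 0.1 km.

-20.7 km east, -52.6 km north

Circle about each station: (x − 6.0)² + (y − 20.6)² = 77.92²; (x + 4.7)² + (y − 15.5)² = 69.95²; (x − 24.9)² + (y + 18.3)² = 57.06².
Subtracting pairs of circle equations eliminates x²+y² and gives linear equations (the radical axes):
-21.4 x − 10.2 y = 980.50
37.8 x − 77.8 y = 3310.22
Solving the 2×2 system: x ≈ -20.7, y ≈ -52.6 km.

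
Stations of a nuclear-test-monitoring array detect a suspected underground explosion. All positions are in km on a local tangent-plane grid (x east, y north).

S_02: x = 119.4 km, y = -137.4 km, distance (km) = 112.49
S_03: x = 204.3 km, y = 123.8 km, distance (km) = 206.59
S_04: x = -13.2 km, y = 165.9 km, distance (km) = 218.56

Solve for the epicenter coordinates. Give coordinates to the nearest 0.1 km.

72.4 km east, -35.2 km north

Circle about each station: (x − 119.4)² + (y + 137.4)² = 112.49²; (x − 204.3)² + (y − 123.8)² = 206.59²; (x + 13.2)² + (y − 165.9)² = 218.56².
Subtracting the S_02 equation from the S_03 and S_04 equations removes the quadratic terms:
169.8 x + 522.4 y = -6095.62
-265.2 x + 606.6 y = -40552.54
Solving the 2×2 system: x ≈ 72.4, y ≈ -35.2 km.
Check against S_02 (with the unrounded x, y): √((x − 119.4)²+(y + 137.4)²) = 112.49 ≈ 112.49 km. ✓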